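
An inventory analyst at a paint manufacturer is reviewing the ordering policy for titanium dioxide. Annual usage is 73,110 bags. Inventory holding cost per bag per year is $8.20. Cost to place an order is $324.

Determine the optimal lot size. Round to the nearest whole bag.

2,404 bags

EOQ = √(2DS/H) = √(2 × 73,110 × 324 / 8.2)
    = √(5,777,473.17) ≈ 2,403.64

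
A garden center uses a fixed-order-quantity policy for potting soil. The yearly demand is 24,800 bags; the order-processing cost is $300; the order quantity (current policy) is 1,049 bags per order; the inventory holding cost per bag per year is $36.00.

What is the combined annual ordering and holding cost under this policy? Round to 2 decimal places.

Orders/yr = 24,800/1,049 = 23.642; ordering cost = 23.642 × $300 = $7,092.47
Average inventory = 1,049/2 = 524.5; holding cost = 524.5 × $36 = $18,882.00
Total = $7,092.47 + $18,882.00 = $25,974.47

$25,974.47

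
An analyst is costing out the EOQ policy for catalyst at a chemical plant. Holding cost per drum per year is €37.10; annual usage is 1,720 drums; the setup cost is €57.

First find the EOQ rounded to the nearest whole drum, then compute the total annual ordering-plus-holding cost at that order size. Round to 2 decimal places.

€2,697.16

EOQ = √(2DS/H) = √(2 × 1,720 × 57 / 37.1)
    = √(5,285.18) ≈ 72.70 → Q = 73 drums
Orders/yr = 1,720/73 = 23.562; ordering cost = 23.562 × €57 = €1,343.01
Average inventory = 73/2 = 36.5; holding cost = 36.5 × €37.1 = €1,354.15
Total = €1,343.01 + €1,354.15 = €2,697.16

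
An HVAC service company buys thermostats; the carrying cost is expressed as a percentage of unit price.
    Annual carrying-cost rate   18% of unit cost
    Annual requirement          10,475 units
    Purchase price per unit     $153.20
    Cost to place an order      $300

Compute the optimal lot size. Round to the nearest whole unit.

H = i·C = 0.18 × $153.2 = $27.5760 per unit-year
Q* = √(2·D·S / H) = √(2·10,475·300 / 27.576) = √227,915.6 ≈ 477.41

477 units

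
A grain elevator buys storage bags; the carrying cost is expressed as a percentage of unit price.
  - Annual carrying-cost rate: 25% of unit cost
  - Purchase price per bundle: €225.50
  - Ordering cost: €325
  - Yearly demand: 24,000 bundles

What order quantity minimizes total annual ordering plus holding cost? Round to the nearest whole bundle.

526 bundles

H = i·C = 0.25 × €225.5 = €56.3750 per bundle-year
EOQ = √(2DS/H) = √(2 × 24,000 × 325 / 56.375)
    = √(276,718.40) ≈ 526.04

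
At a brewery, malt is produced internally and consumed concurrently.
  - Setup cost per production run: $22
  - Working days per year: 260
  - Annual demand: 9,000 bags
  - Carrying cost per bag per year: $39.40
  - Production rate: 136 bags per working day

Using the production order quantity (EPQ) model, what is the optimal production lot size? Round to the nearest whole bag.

d = 9,000/260 = 34.6154 bags/day;  effective holding cost H(1 − d/p) = 39.4·(1 − 34.6154/136) = 29.37172
Q* = √(2DS / H_eff) = √(2·9,000·22 / 29.37172) ≈ 116.11

116 bags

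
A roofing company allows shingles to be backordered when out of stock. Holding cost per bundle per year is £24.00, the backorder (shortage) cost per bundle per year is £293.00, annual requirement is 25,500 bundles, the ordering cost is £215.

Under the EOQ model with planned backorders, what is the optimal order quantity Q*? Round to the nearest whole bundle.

703 bundles

Q* = √(2DS/H) · √((H + b)/b)
   = √(2 × 25,500 × 215 / 24) · √((24 + 293) / 293)
   = 675.925 × 1.0401 ≈ 703.06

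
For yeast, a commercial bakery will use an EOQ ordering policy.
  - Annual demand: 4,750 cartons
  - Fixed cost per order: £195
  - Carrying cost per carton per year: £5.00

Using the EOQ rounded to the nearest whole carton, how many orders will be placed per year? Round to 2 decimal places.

Q* = √(2·D·S / H) = √(2·4,750·195 / 5) = √370,500.0 ≈ 608.69 → Q = 609
N = D/Q = 4,750/609 ≈ 7.800 orders/yr

7.80 orders per year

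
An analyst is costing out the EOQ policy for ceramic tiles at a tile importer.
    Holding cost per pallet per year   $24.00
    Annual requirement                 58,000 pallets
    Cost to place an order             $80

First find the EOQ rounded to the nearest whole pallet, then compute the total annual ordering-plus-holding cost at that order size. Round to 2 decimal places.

EOQ = √(2DS/H) = √(2 × 58,000 × 80 / 24)
    = √(386,666.67) ≈ 621.83 → Q = 622 pallets
Annual ordering cost = (D/Q)·S = (58,000/622) × 80 = $7,459.81
Annual holding cost  = (Q/2)·H = (622/2) × 24 = $7,464.00
Total = $7,459.81 + $7,464.00 = $14,923.81

$14,923.81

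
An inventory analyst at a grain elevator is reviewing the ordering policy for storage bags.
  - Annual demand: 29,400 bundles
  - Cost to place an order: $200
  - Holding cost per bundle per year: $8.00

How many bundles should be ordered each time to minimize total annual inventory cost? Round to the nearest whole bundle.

Q* = √(2·D·S / H) = √(2·29,400·200 / 8) = √1,470,000.0 ≈ 1,212.44

1,212 bundles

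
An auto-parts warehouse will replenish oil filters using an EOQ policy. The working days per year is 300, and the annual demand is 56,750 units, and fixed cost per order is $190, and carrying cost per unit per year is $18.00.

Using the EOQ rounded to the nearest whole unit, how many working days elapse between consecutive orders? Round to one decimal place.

5.8 days

2DS/H = 2·56,750·190/18 = 1,198,055.56
EOQ = √1,198,055.56 ≈ 1,094.56 → Q = 1,095 units
Cycle time = (working days × Q)/D = (300 × 1,095) / 56,750 = 5.789 days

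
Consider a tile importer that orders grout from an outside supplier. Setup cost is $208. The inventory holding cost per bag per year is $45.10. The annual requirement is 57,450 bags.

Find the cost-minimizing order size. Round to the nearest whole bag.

728 bags

EOQ = √(2DS/H) = √(2 × 57,450 × 208 / 45.1)
    = √(529,915.74) ≈ 727.95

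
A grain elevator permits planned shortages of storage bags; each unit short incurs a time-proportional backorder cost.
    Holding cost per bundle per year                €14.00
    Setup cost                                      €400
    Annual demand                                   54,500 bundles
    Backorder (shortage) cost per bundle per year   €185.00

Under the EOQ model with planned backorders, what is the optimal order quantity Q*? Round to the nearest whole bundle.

Q* = √(2DS/H) · √((H + b)/b)
   = √(2 × 54,500 × 400 / 14) · √((14 + 185) / 185)
   = 1,764.734 × 1.0371 ≈ 1,830.29

1,830 bundles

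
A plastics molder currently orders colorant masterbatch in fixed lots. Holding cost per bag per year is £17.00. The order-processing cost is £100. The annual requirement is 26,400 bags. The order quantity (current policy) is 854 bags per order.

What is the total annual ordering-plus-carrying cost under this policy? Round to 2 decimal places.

£10,350.33

Ordering: D/Q × S = 26,400/854 × £100 = £3,091.33
Holding:  Q/2 × H = 854/2 × £17 = £7,259.00
Total = £3,091.33 + £7,259.00 = £10,350.33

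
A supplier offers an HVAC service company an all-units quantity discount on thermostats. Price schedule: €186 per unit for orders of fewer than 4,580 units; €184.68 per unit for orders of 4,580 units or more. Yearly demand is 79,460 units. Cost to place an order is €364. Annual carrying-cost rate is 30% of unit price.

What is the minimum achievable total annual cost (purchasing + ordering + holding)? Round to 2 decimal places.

€14,807,863.12

H₁ = 30%×€186 = €55.8000;  H₂ = 30%×€184.68 = €55.4040
EOQ₁ = √(2×79,460×364/55.8000) = 1,018.18  (< 4,580, feasible at tier 1)
EOQ₂ = √(2×79,460×364/55.4040) = 1,021.81  (< 4,580 → use Q = 4,580 at tier-2 price)
TC(tier 1 (EOQ₁), Q≈1,018.2) = €14,836,374.22
TC(tier 2, Q≈4,580.0) = €14,807,863.12
Minimum at tier 2: €14,807,863.12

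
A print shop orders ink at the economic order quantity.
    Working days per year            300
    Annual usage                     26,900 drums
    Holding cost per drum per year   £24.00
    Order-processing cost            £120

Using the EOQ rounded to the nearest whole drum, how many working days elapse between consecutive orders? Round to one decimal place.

Optimal lot size Q* = (2 × 26,900 × £120 / £24)^½ ≈ 518.65 → Q = 519 drums
Days between orders = 300 / (D/Q) = 300 / 51.830 ≈ 5.788

5.8 days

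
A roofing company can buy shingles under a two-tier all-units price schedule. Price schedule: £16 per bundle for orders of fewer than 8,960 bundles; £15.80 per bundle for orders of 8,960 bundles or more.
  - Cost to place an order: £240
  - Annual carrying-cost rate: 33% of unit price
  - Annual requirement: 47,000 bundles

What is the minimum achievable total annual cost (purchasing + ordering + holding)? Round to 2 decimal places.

H₁ = 33%×£16 = £5.2800;  H₂ = 33%×£15.80 = £5.2140
EOQ₁ = √(2×47,000×240/5.2800) = 2,067.06  (< 8,960, feasible at tier 1)
EOQ₂ = √(2×47,000×240/5.2140) = 2,080.10  (< 8,960 → use Q = 8,960 at tier-2 price)
TC(tier 1 (EOQ₁), Q≈2,067.1) = £762,914.06
TC(tier 2, Q≈8,960.0) = £767,217.65
Minimum at tier 1 (EOQ₁): £762,914.06

£762,914.06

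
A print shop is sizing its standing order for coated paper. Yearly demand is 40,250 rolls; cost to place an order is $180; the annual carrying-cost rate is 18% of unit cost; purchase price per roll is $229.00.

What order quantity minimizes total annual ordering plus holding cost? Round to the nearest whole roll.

Holding cost per roll per year: H = 18% × $229 = $41.2200
Q* = √(2·D·S / H) = √(2·40,250·180 / 41.22) = √351,528.4 ≈ 592.90

593 rolls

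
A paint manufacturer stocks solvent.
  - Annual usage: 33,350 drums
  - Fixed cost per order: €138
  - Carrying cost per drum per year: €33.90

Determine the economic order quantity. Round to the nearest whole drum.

Optimal lot size Q* = (2 × 33,350 × €138 / €33.9)^½ ≈ 521.08

521 drums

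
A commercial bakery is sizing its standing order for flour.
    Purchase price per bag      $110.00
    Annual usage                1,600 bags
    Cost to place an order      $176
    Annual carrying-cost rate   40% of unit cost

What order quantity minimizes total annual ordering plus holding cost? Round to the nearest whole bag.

Holding cost per bag per year: H = 40% × $110 = $44.0000
Q* = √(2·D·S / H) = √(2·1,600·176 / 44) = √12,800.0 ≈ 113.14

113 bags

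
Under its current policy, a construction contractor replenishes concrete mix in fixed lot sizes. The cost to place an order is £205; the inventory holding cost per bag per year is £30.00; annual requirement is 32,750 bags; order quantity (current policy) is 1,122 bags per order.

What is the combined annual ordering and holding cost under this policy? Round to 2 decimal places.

Orders/yr = 32,750/1,122 = 29.189; ordering cost = 29.189 × £205 = £5,983.73
Average inventory = 1,122/2 = 561; holding cost = 561 × £30 = £16,830.00
Total = £5,983.73 + £16,830.00 = £22,813.73

£22,813.73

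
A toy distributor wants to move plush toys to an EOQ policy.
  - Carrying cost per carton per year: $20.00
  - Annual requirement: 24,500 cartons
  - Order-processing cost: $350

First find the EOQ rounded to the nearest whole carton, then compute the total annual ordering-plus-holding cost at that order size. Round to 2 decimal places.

$18,520.26

EOQ = √(2DS/H) = √(2 × 24,500 × 350 / 20)
    = √(857,500.00) ≈ 926.01 → Q = 926 cartons
Annual ordering cost = (D/Q)·S = (24,500/926) × 350 = $9,260.26
Annual holding cost  = (Q/2)·H = (926/2) × 20 = $9,260.00
Total = $9,260.26 + $9,260.00 = $18,520.26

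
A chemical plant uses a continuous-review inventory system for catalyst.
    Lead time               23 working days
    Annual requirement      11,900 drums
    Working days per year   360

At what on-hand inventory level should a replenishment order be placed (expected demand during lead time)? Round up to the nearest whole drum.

761 drums

Daily demand d = 11,900 / 360 = 33.056 drums/day
Demand during lead time = 33.056 × 23 = 760.28
Reorder point = 760.28 → round up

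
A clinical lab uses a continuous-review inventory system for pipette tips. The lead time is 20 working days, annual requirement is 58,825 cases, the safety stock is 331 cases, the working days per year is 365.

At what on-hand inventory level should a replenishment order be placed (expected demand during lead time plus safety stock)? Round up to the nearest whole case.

3,555 cases

Daily demand d = 58,825 / 365 = 161.164 cases/day
Demand during lead time = 161.164 × 20 = 3,223.29
Reorder point = 3,223.29 + 331 = 3,554.29 → round up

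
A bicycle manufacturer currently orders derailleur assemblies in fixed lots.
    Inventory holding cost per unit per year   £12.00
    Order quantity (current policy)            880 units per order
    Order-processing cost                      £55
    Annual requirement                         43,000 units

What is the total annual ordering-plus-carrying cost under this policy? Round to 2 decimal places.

Annual ordering cost = (D/Q)·S = (43,000/880) × 55 = £2,687.50
Annual holding cost  = (Q/2)·H = (880/2) × 12 = £5,280.00
Total = £2,687.50 + £5,280.00 = £7,967.50

£7,967.50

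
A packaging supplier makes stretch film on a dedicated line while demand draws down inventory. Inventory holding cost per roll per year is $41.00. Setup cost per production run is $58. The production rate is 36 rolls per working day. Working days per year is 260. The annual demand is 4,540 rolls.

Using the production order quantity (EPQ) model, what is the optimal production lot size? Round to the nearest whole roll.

Daily demand d = 4,540/260 = 17.462; p = 36; 1 − d/p = 0.51496
EPQ = √(2DS / (H(1 − d/p)))
    = √(2 × 4,540 × 58 / (41 × 0.51496)) ≈ 157.94

158 rolls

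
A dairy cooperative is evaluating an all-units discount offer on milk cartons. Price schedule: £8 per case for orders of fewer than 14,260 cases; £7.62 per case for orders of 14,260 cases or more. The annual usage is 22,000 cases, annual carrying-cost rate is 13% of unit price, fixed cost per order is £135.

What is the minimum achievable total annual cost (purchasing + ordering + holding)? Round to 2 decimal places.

£174,911.25

H₁ = 13%×£8 = £1.0400;  H₂ = 13%×£7.62 = £0.9906
EOQ₁ = √(2×22,000×135/1.0400) = 2,389.88  (< 14,260, feasible at tier 1)
EOQ₂ = √(2×22,000×135/0.9906) = 2,448.75  (< 14,260 → use Q = 14,260 at tier-2 price)
TC(tier 1 (EOQ₁), Q≈2,389.9) = £178,485.48
TC(tier 2, Q≈14,260.0) = £174,911.25
Minimum at tier 2: £174,911.25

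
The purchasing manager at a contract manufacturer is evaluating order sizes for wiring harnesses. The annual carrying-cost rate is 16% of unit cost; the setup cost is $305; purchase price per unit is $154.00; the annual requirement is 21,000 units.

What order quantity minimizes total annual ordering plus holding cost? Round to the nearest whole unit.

Holding cost per unit per year: H = 16% × $154 = $24.6400
EOQ = √(2DS/H) = √(2 × 21,000 × 305 / 24.64)
    = √(519,886.36) ≈ 721.03

721 units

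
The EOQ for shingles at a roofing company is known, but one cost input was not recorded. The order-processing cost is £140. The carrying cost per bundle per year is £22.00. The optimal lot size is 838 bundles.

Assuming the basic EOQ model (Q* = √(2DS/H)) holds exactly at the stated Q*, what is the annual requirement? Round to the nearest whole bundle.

55,176 bundles per year

EOQ relation: Q² = 2DS/H, so rearrange for the unknown.
D = Q²H / (2S) = 838² × 22 / (2 × 140) = 55,176.31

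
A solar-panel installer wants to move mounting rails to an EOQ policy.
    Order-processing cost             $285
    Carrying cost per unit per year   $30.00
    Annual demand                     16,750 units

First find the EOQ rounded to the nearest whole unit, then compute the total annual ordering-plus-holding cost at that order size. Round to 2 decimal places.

EOQ = √(2DS/H) = √(2 × 16,750 × 285 / 30)
    = √(318,250.00) ≈ 564.14 → Q = 564 units
Orders/yr = 16,750/564 = 29.699; ordering cost = 29.699 × $285 = $8,464.10
Average inventory = 564/2 = 282; holding cost = 282 × $30 = $8,460.00
Total = $8,464.10 + $8,460.00 = $16,924.10

$16,924.10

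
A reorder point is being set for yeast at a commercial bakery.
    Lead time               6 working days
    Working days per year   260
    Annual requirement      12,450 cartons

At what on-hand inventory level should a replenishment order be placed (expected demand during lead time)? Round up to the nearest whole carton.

Daily demand d = 12,450 / 260 = 47.885 cartons/day
Demand during lead time = 47.885 × 6 = 287.31
Reorder point = 287.31 → round up

288 cartons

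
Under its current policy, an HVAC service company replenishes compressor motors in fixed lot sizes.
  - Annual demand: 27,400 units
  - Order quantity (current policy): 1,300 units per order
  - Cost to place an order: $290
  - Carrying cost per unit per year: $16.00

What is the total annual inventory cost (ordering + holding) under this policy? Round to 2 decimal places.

$16,512.31

Ordering: D/Q × S = 27,400/1,300 × $290 = $6,112.31
Holding:  Q/2 × H = 1,300/2 × $16 = $10,400.00
Total = $6,112.31 + $10,400.00 = $16,512.31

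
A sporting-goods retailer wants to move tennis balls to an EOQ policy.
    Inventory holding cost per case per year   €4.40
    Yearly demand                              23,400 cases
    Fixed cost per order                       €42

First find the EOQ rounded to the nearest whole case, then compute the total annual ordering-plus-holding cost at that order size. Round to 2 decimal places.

€2,940.86

Q* = √(2·D·S / H) = √(2·23,400·42 / 4.4) = √446,727.3 ≈ 668.38 → Q = 668 cases
Ordering: D/Q × S = 23,400/668 × €42 = €1,471.26
Holding:  Q/2 × H = 668/2 × €4.4 = €1,469.60
Total = €1,471.26 + €1,469.60 = €2,940.86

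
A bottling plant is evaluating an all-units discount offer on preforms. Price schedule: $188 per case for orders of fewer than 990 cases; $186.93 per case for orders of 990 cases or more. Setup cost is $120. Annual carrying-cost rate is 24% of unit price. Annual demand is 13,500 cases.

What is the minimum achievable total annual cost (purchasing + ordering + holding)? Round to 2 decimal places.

H₁ = 24%×$188 = $45.1200;  H₂ = 24%×$186.93 = $44.8632
EOQ₁ = √(2×13,500×120/45.1200) = 267.97  (< 990, feasible at tier 1)
EOQ₂ = √(2×13,500×120/44.8632) = 268.74  (< 990 → use Q = 990 at tier-2 price)
TC(tier 1 (EOQ₁), Q≈268.0) = $2,550,090.86
TC(tier 2, Q≈990.0) = $2,547,398.65
Minimum at tier 2: $2,547,398.65

$2,547,398.65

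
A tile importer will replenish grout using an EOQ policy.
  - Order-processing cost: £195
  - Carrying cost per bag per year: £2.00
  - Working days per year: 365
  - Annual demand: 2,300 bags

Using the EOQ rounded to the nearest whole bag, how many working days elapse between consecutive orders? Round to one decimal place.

Optimal lot size Q* = (2 × 2,300 × £195 / £2)^½ ≈ 669.70 → Q = 670 bags
Days between orders = 365 / (D/Q) = 365 / 3.433 ≈ 106.326

106.3 days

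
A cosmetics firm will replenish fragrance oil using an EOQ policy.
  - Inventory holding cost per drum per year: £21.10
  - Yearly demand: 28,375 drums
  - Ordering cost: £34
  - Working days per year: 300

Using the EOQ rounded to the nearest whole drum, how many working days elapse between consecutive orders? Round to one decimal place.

3.2 days

EOQ = √(2DS/H) = √(2 × 28,375 × 34 / 21.1)
    = √(91,445.50) ≈ 302.40 → Q = 302 drums
T = Q/D × 300 days = 302/28,375 × 300 = 3.193 days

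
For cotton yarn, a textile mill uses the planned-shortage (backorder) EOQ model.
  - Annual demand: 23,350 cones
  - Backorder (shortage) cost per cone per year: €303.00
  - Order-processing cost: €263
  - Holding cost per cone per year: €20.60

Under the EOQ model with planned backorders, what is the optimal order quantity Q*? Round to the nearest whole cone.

798 cones

Basic EOQ = √(2·23,350·263/20.6) = 772.152
Backorder adjustment √((H+b)/b) = √((20.6+303)/303) = 1.0334
Q* = 772.152 × 1.0334 ≈ 797.97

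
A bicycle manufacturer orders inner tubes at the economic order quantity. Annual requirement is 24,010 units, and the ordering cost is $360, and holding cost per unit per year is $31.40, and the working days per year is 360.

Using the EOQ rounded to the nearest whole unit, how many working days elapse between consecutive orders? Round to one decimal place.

11.1 days

EOQ = √(2DS/H) = √(2 × 24,010 × 360 / 31.4)
    = √(550,547.77) ≈ 741.99 → Q = 742 units
T = Q/D × 360 days = 742/24,010 × 360 = 11.125 days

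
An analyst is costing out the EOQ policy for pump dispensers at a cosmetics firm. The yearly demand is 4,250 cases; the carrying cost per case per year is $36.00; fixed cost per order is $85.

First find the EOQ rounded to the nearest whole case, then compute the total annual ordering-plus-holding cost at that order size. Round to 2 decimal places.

Q* = √(2·D·S / H) = √(2·4,250·85 / 36) = √20,069.4 ≈ 141.67 → Q = 142 cases
Annual ordering cost = (D/Q)·S = (4,250/142) × 85 = $2,544.01
Annual holding cost  = (Q/2)·H = (142/2) × 36 = $2,556.00
Total = $2,544.01 + $2,556.00 = $5,100.01

$5,100.01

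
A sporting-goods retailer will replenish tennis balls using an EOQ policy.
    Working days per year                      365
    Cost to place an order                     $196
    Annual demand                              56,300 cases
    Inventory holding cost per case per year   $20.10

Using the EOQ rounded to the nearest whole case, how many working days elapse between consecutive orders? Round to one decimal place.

2DS/H = 2·56,300·196/20.1 = 1,097,990.05
EOQ = √1,097,990.05 ≈ 1,047.85 → Q = 1,048 cases
Days between orders = 365 / (D/Q) = 365 / 53.721 ≈ 6.794

6.8 days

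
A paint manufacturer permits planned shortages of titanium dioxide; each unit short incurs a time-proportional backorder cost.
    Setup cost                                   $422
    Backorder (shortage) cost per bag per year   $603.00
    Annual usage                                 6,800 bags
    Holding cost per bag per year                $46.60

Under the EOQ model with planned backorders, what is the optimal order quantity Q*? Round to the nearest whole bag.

Q* = √(2DS/H) · √((H + b)/b)
   = √(2 × 6,800 × 422 / 46.6) · √((46.6 + 603) / 603)
   = 350.940 × 1.0379 ≈ 364.25

364 bags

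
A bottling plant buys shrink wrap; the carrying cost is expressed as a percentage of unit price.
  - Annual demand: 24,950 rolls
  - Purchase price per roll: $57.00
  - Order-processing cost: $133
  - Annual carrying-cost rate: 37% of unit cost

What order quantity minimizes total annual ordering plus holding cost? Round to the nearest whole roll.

561 rolls

Carrying cost H = $57 × 37% = $21.0900/roll/yr
EOQ = √(2DS/H) = √(2 × 24,950 × 133 / 21.09)
    = √(314,684.68) ≈ 560.97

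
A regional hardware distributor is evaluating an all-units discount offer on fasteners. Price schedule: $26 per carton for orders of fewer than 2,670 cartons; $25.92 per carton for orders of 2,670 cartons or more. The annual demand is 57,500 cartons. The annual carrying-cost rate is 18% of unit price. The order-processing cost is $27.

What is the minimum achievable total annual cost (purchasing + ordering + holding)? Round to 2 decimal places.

$1,497,210.04

H₁ = 18%×$26 = $4.6800;  H₂ = 18%×$25.92 = $4.6656
EOQ₁ = √(2×57,500×27/4.6800) = 814.53  (< 2,670, feasible at tier 1)
EOQ₂ = √(2×57,500×27/4.6656) = 815.79  (< 2,670 → use Q = 2,670 at tier-2 price)
TC(tier 1 (EOQ₁), Q≈814.5) = $1,498,812.01
TC(tier 2, Q≈2,670.0) = $1,497,210.04
Minimum at tier 2: $1,497,210.04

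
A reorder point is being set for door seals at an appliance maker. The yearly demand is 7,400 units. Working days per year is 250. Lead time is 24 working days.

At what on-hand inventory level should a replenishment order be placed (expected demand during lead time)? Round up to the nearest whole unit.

711 units

Daily demand d = 7,400 / 250 = 29.600 units/day
Demand during lead time = 29.600 × 24 = 710.40
Reorder point = 710.40 → round up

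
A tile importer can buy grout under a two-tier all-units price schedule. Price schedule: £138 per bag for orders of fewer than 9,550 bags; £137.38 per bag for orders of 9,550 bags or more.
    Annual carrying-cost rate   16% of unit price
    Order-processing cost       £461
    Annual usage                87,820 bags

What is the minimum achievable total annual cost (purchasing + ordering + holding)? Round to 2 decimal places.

£12,161,442.60

H₁ = 16%×£138 = £22.0800;  H₂ = 16%×£137.38 = £21.9808
EOQ₁ = √(2×87,820×461/22.0800) = 1,914.97  (< 9,550, feasible at tier 1)
EOQ₂ = √(2×87,820×461/21.9808) = 1,919.29  (< 9,550 → use Q = 9,550 at tier-2 price)
TC(tier 1 (EOQ₁), Q≈1,915.0) = £12,161,442.60
TC(tier 2, Q≈9,550.0) = £12,173,909.19
Minimum at tier 1 (EOQ₁): £12,161,442.60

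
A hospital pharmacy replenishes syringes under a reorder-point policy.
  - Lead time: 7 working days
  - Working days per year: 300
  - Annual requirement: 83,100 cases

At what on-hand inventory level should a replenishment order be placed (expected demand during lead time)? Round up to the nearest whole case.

1,939 cases

Daily demand d = 83,100 / 300 = 277.000 cases/day
Demand during lead time = 277.000 × 7 = 1,939.00
Reorder point = 1,939.00 → round up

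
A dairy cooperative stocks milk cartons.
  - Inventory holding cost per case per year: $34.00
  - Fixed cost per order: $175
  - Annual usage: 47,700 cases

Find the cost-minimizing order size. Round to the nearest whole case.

701 cases

EOQ = √(2DS/H) = √(2 × 47,700 × 175 / 34)
    = √(491,029.41) ≈ 700.73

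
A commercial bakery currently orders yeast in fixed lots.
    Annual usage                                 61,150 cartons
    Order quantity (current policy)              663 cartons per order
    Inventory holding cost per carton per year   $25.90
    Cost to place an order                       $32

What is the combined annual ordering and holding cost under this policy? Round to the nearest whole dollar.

Annual ordering cost = (D/Q)·S = (61,150/663) × 32 = $2,951.43
Annual holding cost  = (Q/2)·H = (663/2) × 25.9 = $8,585.85
Total = $2,951.43 + $8,585.85 = $11,537.28

$11,537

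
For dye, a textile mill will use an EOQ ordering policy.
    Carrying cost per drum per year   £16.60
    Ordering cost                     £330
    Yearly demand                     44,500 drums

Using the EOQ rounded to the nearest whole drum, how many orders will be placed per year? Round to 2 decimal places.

2DS/H = 2·44,500·330/16.6 = 1,769,277.11
EOQ = √1,769,277.11 ≈ 1,330.14 → Q = 1,330
N = D/Q = 44,500/1,330 ≈ 33.459 orders/yr

33.46 orders per year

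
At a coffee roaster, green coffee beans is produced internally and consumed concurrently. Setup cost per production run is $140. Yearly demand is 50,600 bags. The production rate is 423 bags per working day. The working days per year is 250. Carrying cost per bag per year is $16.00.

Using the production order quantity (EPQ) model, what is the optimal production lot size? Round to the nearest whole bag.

1,303 bags

d = 50,600/250 = 202.4000 bags/day;  effective holding cost H(1 − d/p) = 16·(1 − 202.4000/423) = 8.34421
Q* = √(2DS / H_eff) = √(2·50,600·140 / 8.34421) ≈ 1,303.05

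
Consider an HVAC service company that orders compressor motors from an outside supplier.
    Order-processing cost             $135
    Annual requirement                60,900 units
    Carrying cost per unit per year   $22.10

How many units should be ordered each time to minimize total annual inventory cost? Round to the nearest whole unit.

EOQ = √(2DS/H) = √(2 × 60,900 × 135 / 22.1)
    = √(744,027.15) ≈ 862.57

863 units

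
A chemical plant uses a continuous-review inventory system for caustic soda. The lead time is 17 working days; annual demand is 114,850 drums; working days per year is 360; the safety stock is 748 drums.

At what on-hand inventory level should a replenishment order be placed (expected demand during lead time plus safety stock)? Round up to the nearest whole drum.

6,172 drums

Daily demand d = 114,850 / 360 = 319.028 drums/day
Demand during lead time = 319.028 × 17 = 5,423.47
Reorder point = 5,423.47 + 748 = 6,171.47 → round up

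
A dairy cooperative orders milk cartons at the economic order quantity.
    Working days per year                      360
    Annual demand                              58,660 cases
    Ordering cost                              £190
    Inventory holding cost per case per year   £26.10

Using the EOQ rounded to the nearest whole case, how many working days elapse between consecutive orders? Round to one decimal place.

Q* = √(2·D·S / H) = √(2·58,660·190 / 26.1) = √854,053.6 ≈ 924.15 → Q = 924 cases
T = Q/D × 360 days = 924/58,660 × 360 = 5.671 days

5.7 days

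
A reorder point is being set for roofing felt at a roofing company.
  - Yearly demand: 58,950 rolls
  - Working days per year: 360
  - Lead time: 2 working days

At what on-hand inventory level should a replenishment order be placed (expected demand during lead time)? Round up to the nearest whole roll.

328 rolls

Daily demand d = 58,950 / 360 = 163.750 rolls/day
Demand during lead time = 163.750 × 2 = 327.50
Reorder point = 327.50 → round up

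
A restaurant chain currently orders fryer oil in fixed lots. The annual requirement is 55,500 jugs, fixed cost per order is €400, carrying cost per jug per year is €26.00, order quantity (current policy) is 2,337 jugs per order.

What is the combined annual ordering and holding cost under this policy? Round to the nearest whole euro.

Ordering: D/Q × S = 55,500/2,337 × €400 = €9,499.36
Holding:  Q/2 × H = 2,337/2 × €26 = €30,381.00
Total = €9,499.36 + €30,381.00 = €39,880.36

€39,880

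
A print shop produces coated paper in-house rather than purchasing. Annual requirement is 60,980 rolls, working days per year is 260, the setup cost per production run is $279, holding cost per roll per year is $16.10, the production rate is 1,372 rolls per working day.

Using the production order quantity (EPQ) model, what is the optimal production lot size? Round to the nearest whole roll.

Daily demand d = 60,980/260 = 234.538; p = 1372; 1 − d/p = 0.82905
EPQ = √(2DS / (H(1 − d/p)))
    = √(2 × 60,980 × 279 / (16.1 × 0.82905)) ≈ 1,596.64

1,597 rolls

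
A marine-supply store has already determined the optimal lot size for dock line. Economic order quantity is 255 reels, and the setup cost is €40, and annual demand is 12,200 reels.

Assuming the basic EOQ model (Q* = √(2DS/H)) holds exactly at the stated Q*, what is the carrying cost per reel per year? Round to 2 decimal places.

€15.01

EOQ relation: Q² = 2DS/H, so rearrange for the unknown.
H = 2DS / Q² = 2 × 12,200 × 40 / 255² = 15.0096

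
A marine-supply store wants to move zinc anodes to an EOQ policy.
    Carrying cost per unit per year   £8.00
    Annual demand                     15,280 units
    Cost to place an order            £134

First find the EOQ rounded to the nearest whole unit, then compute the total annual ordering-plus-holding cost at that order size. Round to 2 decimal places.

£5,723.66

2DS/H = 2·15,280·134/8 = 511,880.00
EOQ = √511,880.00 ≈ 715.46 → Q = 715 units
Orders/yr = 15,280/715 = 21.371; ordering cost = 21.371 × £134 = £2,863.66
Average inventory = 715/2 = 357.5; holding cost = 357.5 × £8 = £2,860.00
Total = £2,863.66 + £2,860.00 = £5,723.66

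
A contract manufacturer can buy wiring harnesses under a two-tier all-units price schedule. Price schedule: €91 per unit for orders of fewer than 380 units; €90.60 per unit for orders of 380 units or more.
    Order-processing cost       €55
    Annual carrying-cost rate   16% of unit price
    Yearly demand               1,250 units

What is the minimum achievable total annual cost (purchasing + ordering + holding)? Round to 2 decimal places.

H₁ = 16%×€91 = €14.5600;  H₂ = 16%×€90.60 = €14.4960
EOQ₁ = √(2×1,250×55/14.5600) = 97.18  (< 380, feasible at tier 1)
EOQ₂ = √(2×1,250×55/14.4960) = 97.39  (< 380 → use Q = 380 at tier-2 price)
TC(tier 1 (EOQ₁), Q≈97.2) = €115,164.92
TC(tier 2, Q≈380.0) = €116,185.16
Minimum at tier 1 (EOQ₁): €115,164.92

€115,164.92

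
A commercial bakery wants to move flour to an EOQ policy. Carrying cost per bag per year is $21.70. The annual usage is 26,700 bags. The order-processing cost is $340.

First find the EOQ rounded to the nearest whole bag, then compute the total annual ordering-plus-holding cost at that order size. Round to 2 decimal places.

$19,849.06

2DS/H = 2·26,700·340/21.7 = 836,682.03
EOQ = √836,682.03 ≈ 914.70 → Q = 915 bags
Annual ordering cost = (D/Q)·S = (26,700/915) × 340 = $9,921.31
Annual holding cost  = (Q/2)·H = (915/2) × 21.7 = $9,927.75
Total = $9,921.31 + $9,927.75 = $19,849.06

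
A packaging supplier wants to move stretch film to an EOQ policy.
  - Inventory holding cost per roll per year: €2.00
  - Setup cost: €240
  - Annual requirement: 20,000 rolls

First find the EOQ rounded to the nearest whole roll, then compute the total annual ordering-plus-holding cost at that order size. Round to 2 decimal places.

€4,381.78

EOQ = √(2DS/H) = √(2 × 20,000 × 240 / 2)
    = √(4,800,000.00) ≈ 2,190.89 → Q = 2,191 rolls
Orders/yr = 20,000/2,191 = 9.128; ordering cost = 9.128 × €240 = €2,190.78
Average inventory = 2,191/2 = 1095.5; holding cost = 1095.5 × €2 = €2,191.00
Total = €2,190.78 + €2,191.00 = €4,381.78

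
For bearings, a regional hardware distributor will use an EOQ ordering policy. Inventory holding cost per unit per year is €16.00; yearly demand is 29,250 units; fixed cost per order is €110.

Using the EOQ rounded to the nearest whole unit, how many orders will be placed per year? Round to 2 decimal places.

46.14 orders per year

EOQ = √(2DS/H) = √(2 × 29,250 × 110 / 16)
    = √(402,187.50) ≈ 634.18 → Q = 634
Orders per year = D/Q = 29,250 / 634 = 46.136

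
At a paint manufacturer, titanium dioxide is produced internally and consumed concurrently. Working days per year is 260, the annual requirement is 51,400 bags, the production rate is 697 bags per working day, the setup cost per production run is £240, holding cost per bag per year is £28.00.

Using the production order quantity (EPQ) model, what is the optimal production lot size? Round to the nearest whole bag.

1,109 bags

d = 51,400/260 = 197.6923 bags/day;  effective holding cost H(1 − d/p) = 28·(1 − 197.6923/697) = 20.05827
Q* = √(2DS / H_eff) = √(2·51,400·240 / 20.05827) ≈ 1,109.06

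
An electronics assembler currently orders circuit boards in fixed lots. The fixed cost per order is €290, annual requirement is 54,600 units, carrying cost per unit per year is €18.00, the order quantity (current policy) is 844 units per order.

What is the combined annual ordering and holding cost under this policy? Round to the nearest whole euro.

Ordering: D/Q × S = 54,600/844 × €290 = €18,760.66
Holding:  Q/2 × H = 844/2 × €18 = €7,596.00
Total = €18,760.66 + €7,596.00 = €26,356.66

€26,357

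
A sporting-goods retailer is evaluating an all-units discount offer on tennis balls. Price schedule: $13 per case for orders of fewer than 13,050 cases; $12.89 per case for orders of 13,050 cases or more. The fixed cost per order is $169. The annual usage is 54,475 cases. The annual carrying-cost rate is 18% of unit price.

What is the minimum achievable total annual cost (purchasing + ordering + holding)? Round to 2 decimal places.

$714,738.94

H₁ = 18%×$13 = $2.3400;  H₂ = 18%×$12.89 = $2.3202
EOQ₁ = √(2×54,475×169/2.3400) = 2,805.10  (< 13,050, feasible at tier 1)
EOQ₂ = √(2×54,475×169/2.3202) = 2,817.05  (< 13,050 → use Q = 13,050 at tier-2 price)
TC(tier 1 (EOQ₁), Q≈2,805.1) = $714,738.94
TC(tier 2, Q≈13,050.0) = $718,027.52
Minimum at tier 1 (EOQ₁): $714,738.94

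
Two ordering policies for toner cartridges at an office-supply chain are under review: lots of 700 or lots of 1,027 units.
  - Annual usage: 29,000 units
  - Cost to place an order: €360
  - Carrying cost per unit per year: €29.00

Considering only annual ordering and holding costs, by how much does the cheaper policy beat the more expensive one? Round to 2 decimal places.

€7.26

Annual cost at Q: ordering D·S/Q plus holding Q·H/2.
TC(700) = (29,000/700)×360 + (700/2)×29 = €25,064.29
TC(1,027) = (29,000/1,027)×360 + (1,027/2)×29 = €25,057.03
Cheaper: Q = 1,027.  Difference = €7.26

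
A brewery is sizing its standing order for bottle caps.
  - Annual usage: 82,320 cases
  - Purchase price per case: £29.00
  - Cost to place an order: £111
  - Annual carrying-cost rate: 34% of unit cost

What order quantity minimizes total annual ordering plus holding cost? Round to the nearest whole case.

1,361 cases

H = i·C = 0.34 × £29 = £9.8600 per case-year
EOQ = √(2DS/H) = √(2 × 82,320 × 111 / 9.86)
    = √(1,853,452.33) ≈ 1,361.42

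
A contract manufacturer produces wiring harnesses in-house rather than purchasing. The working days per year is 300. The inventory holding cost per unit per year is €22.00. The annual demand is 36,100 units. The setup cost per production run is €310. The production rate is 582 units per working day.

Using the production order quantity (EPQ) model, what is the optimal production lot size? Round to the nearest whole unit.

1,132 units

Daily demand d = 36,100/300 = 120.333; p = 582; 1 − d/p = 0.79324
EPQ = √(2DS / (H(1 − d/p)))
    = √(2 × 36,100 × 310 / (22 × 0.79324)) ≈ 1,132.49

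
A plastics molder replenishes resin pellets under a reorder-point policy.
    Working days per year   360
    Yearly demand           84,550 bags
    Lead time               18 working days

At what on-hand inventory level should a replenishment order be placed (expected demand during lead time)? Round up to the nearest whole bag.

4,228 bags

Daily demand d = 84,550 / 360 = 234.861 bags/day
Demand during lead time = 234.861 × 18 = 4,227.50
Reorder point = 4,227.50 → round up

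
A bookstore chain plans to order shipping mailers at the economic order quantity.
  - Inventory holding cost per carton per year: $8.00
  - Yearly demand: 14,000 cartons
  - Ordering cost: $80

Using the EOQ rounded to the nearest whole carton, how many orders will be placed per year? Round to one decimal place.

2DS/H = 2·14,000·80/8 = 280,000.00
EOQ = √280,000.00 ≈ 529.15 → Q = 529
Orders per year = D/Q = 14,000 / 529 = 26.465

26.5 orders per year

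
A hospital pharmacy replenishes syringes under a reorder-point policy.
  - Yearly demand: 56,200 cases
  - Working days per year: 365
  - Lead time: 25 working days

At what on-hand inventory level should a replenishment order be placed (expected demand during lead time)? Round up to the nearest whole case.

Daily demand d = 56,200 / 365 = 153.973 cases/day
Demand during lead time = 153.973 × 25 = 3,849.32
Reorder point = 3,849.32 → round up

3,850 cases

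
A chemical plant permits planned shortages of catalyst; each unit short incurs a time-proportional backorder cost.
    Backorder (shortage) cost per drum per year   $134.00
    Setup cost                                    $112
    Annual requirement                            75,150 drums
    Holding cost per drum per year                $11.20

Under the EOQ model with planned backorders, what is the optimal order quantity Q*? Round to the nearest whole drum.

Basic EOQ = √(2·75,150·112/11.2) = 1,225.969
Backorder adjustment √((H+b)/b) = √((11.2+134)/134) = 1.0410
Q* = 1,225.969 × 1.0410 ≈ 1,276.18

1,276 drums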